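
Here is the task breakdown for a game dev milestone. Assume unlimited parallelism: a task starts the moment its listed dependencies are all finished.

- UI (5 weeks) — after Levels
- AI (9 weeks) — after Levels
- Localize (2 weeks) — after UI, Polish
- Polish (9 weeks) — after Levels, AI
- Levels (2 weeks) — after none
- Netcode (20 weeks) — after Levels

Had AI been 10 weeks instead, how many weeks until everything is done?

Critical path before the change: Levels→AI→Polish→Localize = 2+9+9+2 = 22 giving 22 weeks.
AI is on the critical path; changing it to 10 makes that path 23 weeks.
The critical path is still Levels→AI→Polish→Localize; finish is now 23 weeks.

23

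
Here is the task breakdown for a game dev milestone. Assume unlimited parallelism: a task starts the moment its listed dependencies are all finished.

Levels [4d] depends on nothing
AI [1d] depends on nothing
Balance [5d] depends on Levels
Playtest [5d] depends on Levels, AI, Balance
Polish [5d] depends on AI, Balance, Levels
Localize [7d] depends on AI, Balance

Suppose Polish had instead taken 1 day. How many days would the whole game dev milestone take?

Actual critical path: Levels→Balance→Localize = 4+5+7 = 16 ⇒ 16 days.
Polish has 2 days of float (longest path through it is 14).
The critical path is still Levels→Balance→Localize; finish is now 16 days.

16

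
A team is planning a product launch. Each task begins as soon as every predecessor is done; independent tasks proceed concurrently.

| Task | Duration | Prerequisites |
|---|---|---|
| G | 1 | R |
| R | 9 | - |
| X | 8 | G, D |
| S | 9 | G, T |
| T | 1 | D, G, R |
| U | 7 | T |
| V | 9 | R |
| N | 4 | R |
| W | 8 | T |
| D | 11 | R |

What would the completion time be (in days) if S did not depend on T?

29

With the dependency in place, R→D→T→S = 9+11+1+9 = 30 sets the finish at 30 days.
Without T→S, S's earliest start moves from 21 to 10.
The longest chain is now R→D→T→W = 9+11+1+8 = 29, so the product launch takes 29 days.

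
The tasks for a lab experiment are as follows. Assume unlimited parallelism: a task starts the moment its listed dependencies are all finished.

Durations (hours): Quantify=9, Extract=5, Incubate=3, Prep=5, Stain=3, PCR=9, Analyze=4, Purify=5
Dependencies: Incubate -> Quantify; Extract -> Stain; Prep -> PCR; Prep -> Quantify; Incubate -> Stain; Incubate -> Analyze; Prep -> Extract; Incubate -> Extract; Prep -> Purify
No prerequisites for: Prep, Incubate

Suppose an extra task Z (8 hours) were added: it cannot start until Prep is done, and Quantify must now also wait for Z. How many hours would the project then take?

Originally the project takes 14 hours.
With Z inserted, Quantify now waits for max(Incubate, Prep, Z).
New critical path: Prep→Z→Quantify = 5+8+9 = 22 ⇒ 22 hours.

22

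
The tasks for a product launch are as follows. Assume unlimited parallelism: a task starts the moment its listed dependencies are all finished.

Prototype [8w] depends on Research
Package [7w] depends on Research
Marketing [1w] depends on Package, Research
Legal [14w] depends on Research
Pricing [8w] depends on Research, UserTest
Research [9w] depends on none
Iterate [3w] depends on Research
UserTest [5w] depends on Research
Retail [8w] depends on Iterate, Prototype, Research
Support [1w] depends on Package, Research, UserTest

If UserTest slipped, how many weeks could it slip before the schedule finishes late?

The longest chain is Research→Prototype→Retail = 9+8+8 = 25; overall finish 25 weeks.
Longest path through UserTest: 22 weeks (earliest finish 14, latest finish 17).
Float = 25 − 22 = 3.

3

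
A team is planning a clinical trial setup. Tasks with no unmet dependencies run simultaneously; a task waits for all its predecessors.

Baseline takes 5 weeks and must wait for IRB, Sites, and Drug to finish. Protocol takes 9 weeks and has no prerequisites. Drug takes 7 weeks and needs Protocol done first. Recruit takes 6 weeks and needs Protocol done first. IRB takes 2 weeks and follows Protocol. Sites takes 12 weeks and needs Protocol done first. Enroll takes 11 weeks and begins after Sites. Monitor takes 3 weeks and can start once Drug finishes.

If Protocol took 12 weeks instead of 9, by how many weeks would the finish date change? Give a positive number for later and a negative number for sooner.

3

Critical path before the change: Protocol→Sites→Enroll = 9+12+11 = 32 giving 32 weeks.
Protocol is on the critical path; changing it to 12 makes that path 35 weeks.
The critical path is still Protocol→Sites→Enroll; finish is now 35 weeks.
Change in finish: 35 − 32 = +3 weeks.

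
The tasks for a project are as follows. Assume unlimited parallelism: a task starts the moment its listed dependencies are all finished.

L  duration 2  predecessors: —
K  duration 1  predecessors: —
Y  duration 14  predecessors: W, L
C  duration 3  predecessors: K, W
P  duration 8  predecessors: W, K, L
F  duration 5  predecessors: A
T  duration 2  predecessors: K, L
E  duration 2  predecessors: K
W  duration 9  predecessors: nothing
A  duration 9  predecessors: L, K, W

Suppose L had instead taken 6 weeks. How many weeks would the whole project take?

23

Critical path before the change: W→Y = 9+14 = 23 giving 23 weeks.
L has 7 weeks of float (longest path through it is 16).
The critical path is still W→Y; finish is now 23 weeks.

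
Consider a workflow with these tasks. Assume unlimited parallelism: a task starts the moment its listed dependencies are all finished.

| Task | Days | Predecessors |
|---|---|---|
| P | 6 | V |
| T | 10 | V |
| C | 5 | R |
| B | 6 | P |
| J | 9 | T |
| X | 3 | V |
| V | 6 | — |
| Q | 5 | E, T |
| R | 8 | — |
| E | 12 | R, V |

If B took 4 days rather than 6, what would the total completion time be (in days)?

25

As given, the longest chain is V→T→J = 6+10+9 = 25, so the finish is 25 days.
B has 7 days of float (longest path through it is 18).
That remains the longest chain; total 25 days.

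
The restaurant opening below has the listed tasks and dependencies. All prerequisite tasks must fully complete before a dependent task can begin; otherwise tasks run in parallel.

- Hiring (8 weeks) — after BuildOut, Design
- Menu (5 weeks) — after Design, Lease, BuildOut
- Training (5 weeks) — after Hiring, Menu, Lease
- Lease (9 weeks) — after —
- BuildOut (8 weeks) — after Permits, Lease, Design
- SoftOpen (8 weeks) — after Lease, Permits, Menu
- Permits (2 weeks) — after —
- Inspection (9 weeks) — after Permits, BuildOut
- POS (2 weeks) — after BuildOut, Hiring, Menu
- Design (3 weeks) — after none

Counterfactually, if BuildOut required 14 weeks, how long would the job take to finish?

36

As given, the longest chain is Lease→BuildOut→Hiring→Training = 9+8+8+5 = 30, so the finish is 30 weeks.
Since BuildOut is critical, the +6 change carries straight to that chain (now 36 weeks).
The critical path is still Lease→BuildOut→Hiring→Training; finish is now 36 weeks.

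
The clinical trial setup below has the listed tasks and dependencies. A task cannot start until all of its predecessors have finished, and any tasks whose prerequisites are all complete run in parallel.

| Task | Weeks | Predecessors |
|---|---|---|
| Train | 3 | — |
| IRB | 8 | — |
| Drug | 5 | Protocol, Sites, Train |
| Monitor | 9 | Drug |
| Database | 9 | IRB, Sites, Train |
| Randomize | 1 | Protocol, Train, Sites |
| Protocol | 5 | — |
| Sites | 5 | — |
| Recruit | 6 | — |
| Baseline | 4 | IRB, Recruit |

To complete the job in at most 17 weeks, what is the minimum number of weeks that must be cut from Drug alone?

Current finish: 19 weeks; target: 17.
Drug is on every critical path, so each week cut from Drug cuts the finish by one (this holds down to a finish of 17).
Need 19 − 17 = 2 weeks off Drug → Drug becomes 3 weeks, finish becomes 17.

2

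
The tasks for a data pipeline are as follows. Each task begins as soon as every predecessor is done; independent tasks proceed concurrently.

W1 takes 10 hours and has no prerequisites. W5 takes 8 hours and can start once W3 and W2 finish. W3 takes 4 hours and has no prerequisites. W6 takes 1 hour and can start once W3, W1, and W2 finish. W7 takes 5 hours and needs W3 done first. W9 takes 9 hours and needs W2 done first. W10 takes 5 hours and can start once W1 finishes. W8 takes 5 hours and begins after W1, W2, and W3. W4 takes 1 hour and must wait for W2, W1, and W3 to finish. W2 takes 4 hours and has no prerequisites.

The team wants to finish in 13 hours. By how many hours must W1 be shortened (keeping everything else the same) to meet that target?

2

Current finish: 15 hours; target: 13.
W1 is on every critical path, so each hour cut from W1 cuts the finish by one (this holds down to a finish of 13).
Need 15 − 13 = 2 hours off W1 → W1 becomes 8 hours, finish becomes 13.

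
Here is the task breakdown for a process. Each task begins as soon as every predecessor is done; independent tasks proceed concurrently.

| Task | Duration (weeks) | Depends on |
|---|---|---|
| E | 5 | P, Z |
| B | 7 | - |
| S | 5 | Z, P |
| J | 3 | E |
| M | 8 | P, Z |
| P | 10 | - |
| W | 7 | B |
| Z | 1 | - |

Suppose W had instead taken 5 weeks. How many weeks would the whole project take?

18

Critical path before the change: P→M = 10+8 = 18 giving 18 weeks.
W is off the critical path — its longest chain is 14 weeks, giving 4 of slack.
The critical path is still P→M; finish is now 18 weeks.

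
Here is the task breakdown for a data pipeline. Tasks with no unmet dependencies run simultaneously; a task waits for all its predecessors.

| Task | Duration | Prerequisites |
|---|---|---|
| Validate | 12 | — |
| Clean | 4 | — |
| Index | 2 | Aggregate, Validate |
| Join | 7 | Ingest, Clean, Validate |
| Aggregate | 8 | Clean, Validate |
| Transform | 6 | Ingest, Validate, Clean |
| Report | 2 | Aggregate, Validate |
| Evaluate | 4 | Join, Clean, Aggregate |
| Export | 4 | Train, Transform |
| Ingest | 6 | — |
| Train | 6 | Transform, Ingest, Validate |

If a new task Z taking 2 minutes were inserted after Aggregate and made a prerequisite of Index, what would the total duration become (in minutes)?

Originally the project takes 28 minutes.
With Z inserted, Index now waits for max(Aggregate, Validate, Z).
New critical path: Validate→Transform→Train→Export = 12+6+6+4 = 28 ⇒ 28 minutes.

28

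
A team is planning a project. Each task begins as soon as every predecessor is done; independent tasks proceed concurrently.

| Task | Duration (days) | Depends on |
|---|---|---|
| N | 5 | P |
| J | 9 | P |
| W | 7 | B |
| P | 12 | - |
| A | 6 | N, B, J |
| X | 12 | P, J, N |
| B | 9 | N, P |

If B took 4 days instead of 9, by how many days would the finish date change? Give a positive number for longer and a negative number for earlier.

0

As given, the longest chain is P→N→B→W = 12+5+9+7 = 33, so the finish is 33 days.
Since B is critical, the -5 change carries straight to that chain (now 28 days).
Now P→J→X = 12+9+12 = 33 is longest, so the finish becomes 33 days.
Change in finish: 33 − 33 = +0 days.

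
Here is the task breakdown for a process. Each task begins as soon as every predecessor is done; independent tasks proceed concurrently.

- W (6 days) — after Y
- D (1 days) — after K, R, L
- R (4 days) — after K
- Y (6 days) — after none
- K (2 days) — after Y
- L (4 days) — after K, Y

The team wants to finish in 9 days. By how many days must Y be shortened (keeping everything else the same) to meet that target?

Current finish: 13 days; target: 9.
Y is on every critical path, so each day cut from Y cuts the finish by one (this holds down to a finish of 8).
Need 13 − 9 = 4 days off Y → Y becomes 2 days, finish becomes 9.

4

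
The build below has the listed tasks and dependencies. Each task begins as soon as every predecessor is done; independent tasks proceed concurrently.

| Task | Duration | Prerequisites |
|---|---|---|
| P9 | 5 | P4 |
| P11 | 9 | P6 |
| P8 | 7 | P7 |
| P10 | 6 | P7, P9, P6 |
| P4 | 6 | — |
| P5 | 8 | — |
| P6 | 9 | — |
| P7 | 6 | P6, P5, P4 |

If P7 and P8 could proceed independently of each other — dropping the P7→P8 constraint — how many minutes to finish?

21

With the dependency in place, P6→P7→P8 = 9+6+7 = 22 sets the finish at 22 minutes.
Without P7→P8, P8's earliest start moves from 15 to 0.
New critical path: P6→P7→P10 = 9+6+6 = 21 ⇒ 21 minutes.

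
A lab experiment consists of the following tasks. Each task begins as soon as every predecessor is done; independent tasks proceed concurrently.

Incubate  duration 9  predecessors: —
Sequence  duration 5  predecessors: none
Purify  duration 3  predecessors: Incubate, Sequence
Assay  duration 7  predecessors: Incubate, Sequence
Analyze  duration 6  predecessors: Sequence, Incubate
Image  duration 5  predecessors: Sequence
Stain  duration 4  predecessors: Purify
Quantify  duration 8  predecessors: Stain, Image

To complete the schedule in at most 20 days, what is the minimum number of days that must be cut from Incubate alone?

4

Current finish: 24 days; target: 20.
Incubate is on every critical path, so each day cut from Incubate cuts the finish by one (this holds down to a finish of 20).
Need 24 − 20 = 4 days off Incubate → Incubate becomes 5 days, finish becomes 20.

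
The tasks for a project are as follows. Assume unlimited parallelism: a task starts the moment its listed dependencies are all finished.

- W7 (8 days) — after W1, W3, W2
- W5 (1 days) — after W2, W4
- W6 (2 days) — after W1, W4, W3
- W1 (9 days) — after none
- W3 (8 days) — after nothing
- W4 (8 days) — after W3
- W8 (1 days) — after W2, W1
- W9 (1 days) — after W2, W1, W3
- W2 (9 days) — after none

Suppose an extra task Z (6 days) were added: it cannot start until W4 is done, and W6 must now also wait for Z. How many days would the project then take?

24

Originally the project takes 18 days.
With Z inserted, W6 now waits for max(W1, W4, W3, Z).
New critical path: W3→W4→Z→W6 = 8+8+6+2 = 24 ⇒ 24 days.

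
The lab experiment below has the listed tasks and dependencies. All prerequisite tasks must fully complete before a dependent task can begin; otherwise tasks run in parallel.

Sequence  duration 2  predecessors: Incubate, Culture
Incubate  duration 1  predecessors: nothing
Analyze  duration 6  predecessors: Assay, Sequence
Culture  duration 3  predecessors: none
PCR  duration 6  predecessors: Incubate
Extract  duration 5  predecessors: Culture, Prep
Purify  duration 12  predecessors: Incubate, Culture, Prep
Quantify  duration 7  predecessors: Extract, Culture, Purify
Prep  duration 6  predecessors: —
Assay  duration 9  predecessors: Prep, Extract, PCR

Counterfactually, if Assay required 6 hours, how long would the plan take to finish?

Actual critical path: Prep→Extract→Assay→Analyze = 6+5+9+6 = 26 ⇒ 26 hours.
Since Assay is critical, the -3 change carries straight to that chain (now 23 hours).
New critical path: Prep→Purify→Quantify = 6+12+7 = 25 ⇒ 25 hours.

25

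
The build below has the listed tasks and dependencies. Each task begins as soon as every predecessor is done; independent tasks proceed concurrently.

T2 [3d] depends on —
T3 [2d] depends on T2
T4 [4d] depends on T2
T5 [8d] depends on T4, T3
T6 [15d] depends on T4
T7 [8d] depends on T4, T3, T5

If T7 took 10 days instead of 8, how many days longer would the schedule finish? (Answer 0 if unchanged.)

2

Critical path before the change: T2→T4→T5→T7 = 3+4+8+8 = 23 giving 23 days.
T7 is on the critical path; changing it to 10 makes that path 25 days.
The critical path is still T2→T4→T5→T7; finish is now 25 days.
Change in finish: 25 − 23 = +2 days.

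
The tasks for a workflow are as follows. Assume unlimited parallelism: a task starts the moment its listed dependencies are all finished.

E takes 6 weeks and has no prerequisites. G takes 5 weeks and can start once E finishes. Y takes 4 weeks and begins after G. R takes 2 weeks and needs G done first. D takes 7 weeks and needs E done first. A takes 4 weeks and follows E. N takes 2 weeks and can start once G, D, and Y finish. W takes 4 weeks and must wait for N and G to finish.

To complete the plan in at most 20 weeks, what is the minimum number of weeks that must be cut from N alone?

1

Current finish: 21 weeks; target: 20.
N is on every critical path, so each week cut from N cuts the finish by one (this holds down to a finish of 20).
Need 21 − 20 = 1 week off N → N becomes 1 week, finish becomes 20.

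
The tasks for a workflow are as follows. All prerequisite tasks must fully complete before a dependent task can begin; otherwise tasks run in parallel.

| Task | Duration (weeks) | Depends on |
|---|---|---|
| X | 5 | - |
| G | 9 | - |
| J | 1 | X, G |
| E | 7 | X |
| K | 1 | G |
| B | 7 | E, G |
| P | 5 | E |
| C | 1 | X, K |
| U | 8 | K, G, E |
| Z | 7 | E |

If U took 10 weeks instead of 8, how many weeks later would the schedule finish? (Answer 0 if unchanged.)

2

Baseline: X→E→U = 5+7+8 = 20 → 20 weeks.
Since U is critical, the +2 change carries straight to that chain (now 22 weeks).
That remains the longest chain; total 22 weeks.
Change in finish: 22 − 20 = +2 weeks.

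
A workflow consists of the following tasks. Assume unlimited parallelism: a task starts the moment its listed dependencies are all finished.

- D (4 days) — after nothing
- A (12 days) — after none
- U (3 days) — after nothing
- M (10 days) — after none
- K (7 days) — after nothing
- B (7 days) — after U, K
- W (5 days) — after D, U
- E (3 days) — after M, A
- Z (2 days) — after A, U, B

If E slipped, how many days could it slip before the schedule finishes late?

Critical path: K→B→Z = 7+7+2 = 16, so the finish is 16 days.
E finishes as early as 15 and must finish by 16.
Float = 16 − 15 = 1.

1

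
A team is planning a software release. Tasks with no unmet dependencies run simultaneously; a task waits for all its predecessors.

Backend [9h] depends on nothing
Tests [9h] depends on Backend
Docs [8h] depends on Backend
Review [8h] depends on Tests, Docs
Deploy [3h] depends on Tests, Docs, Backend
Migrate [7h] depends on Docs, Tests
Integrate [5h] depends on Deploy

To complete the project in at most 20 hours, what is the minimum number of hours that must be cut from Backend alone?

6

Current finish: 26 hours; target: 20.
Backend is on every critical path, so each hour cut from Backend cuts the finish by one (this holds down to a finish of 18).
Need 26 − 20 = 6 hours off Backend → Backend becomes 3 hours, finish becomes 20.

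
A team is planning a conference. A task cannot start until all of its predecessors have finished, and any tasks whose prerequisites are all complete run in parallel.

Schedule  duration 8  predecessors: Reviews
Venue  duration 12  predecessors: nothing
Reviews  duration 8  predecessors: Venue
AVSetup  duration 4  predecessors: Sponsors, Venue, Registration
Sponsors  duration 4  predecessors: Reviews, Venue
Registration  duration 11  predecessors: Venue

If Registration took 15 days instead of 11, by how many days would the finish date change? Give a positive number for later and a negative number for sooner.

3

Baseline: Venue→Reviews→Schedule = 12+8+8 = 28 → 28 days.
The longest path through Registration is only 27 days, so Registration has float 1.
New critical path: Venue→Registration→AVSetup = 12+15+4 = 31 ⇒ 31 days.
Change in finish: 31 − 28 = +3 days.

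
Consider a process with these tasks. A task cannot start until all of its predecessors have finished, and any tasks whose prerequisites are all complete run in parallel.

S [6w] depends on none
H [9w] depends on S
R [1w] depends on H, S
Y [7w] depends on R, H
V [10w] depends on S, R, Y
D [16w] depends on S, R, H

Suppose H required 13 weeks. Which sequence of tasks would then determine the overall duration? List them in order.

Actual critical path: S→H→R→Y→V = 6+9+1+7+10 = 33 ⇒ 33 weeks.
H is on the critical path; changing it to 13 makes that path 37 weeks.
The critical path is still S→H→R→Y→V; finish is now 37 weeks.

S, H, R, Y, V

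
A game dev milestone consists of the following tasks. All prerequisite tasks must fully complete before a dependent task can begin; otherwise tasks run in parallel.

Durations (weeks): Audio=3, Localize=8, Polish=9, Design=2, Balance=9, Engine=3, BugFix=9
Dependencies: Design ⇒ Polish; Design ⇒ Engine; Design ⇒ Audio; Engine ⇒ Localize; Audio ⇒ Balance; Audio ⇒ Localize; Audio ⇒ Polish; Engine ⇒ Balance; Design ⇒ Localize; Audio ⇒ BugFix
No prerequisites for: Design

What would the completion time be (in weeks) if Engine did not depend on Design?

With the dependency in place, Design→Engine→Balance = 2+3+9 = 14 sets the finish at 14 weeks.
Without Design→Engine, Engine's earliest start moves from 2 to 0.
The longest chain is now Design→Audio→Balance = 2+3+9 = 14, so the job takes 14 weeks.

14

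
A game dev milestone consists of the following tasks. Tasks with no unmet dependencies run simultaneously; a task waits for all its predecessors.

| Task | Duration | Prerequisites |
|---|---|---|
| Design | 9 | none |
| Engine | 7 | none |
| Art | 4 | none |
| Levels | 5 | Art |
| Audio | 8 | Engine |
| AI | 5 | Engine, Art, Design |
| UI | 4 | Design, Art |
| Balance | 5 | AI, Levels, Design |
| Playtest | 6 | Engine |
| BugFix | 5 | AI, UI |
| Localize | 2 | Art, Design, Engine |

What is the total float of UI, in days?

The longest chain is Design→AI→Balance = 9+5+5 = 19; overall finish 19 days.
Longest path through UI: 18 days (earliest finish 13, latest finish 14).
Float = 19 − 18 = 1.

1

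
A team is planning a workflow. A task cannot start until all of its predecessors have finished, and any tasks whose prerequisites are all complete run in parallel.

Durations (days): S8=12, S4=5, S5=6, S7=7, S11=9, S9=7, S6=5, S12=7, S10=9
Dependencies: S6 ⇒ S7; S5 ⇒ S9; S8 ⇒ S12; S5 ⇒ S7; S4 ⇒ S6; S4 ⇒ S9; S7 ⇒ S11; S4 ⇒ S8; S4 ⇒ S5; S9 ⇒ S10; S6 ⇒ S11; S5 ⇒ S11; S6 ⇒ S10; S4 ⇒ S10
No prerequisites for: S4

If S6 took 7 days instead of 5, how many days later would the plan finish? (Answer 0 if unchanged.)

Critical path before the change: S4→S5→S7→S11 = 5+6+7+9 = 27 giving 27 days.
S6 has 1 day of float (longest path through it is 26).
Now S4→S6→S7→S11 = 5+7+7+9 = 28 is longest, so the finish becomes 28 days.
Change in finish: 28 − 27 = +1 days.

1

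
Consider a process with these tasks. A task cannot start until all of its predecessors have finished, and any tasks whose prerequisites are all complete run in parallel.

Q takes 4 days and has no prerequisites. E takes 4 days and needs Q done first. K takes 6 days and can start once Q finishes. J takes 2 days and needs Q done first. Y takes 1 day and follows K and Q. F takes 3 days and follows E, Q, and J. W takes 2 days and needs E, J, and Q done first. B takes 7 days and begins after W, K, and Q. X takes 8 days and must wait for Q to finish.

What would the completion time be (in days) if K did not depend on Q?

Original critical path: Q→E→W→B = 4+4+2+7 = 17 ⇒ 17 days.
Without Q→K, K's earliest start moves from 4 to 0.
After: Q→E→W→B = 4+4+2+7 = 17 → 17 days.

17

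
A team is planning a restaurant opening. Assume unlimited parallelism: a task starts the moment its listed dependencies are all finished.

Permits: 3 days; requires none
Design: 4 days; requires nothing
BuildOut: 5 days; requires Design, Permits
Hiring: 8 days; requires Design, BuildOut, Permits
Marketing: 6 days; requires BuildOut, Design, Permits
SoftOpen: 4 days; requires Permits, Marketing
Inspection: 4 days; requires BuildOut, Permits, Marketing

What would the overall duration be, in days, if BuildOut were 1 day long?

The binding path is Design→BuildOut→Marketing→SoftOpen = 4+5+6+4 = 19; finish at 19 days.
Since BuildOut is critical, the -4 change carries straight to that chain (now 15 days).
The critical path is still Design→BuildOut→Marketing→SoftOpen; finish is now 15 days.

15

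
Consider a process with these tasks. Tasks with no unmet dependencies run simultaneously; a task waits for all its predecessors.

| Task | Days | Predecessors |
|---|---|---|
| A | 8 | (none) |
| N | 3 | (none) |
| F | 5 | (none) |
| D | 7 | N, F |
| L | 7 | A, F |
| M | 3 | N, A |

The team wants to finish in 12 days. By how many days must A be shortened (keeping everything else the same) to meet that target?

3

Current finish: 15 days; target: 12.
A is on every critical path, so each day cut from A cuts the finish by one (this holds down to a finish of 12).
Need 15 − 12 = 3 days off A → A becomes 5 days, finish becomes 12.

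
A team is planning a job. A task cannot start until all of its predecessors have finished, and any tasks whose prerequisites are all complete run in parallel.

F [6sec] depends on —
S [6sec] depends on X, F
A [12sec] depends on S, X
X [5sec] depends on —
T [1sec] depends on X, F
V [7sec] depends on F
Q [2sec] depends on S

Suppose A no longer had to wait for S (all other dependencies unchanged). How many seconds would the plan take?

Before: longest chain F→S→A = 6+6+12 = 24, finish 24.
Without S→A, A's earliest start moves from 12 to 5.
The longest chain is now X→A = 5+12 = 17, so the plan takes 17 seconds.

17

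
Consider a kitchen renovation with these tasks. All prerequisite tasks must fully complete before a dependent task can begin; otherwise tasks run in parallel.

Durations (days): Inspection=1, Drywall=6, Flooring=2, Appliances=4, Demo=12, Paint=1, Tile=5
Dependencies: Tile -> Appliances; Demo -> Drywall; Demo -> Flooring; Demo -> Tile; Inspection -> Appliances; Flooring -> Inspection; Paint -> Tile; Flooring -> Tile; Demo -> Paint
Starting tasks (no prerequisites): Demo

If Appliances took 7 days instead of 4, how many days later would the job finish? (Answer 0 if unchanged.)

The binding path is Demo→Flooring→Tile→Appliances = 12+2+5+4 = 23; finish at 23 days.
Appliances is on the critical path; changing it to 7 makes that path 26 days.
No other chain overtakes it, so the finish is 26 days.
Change in finish: 26 − 23 = +3 days.

3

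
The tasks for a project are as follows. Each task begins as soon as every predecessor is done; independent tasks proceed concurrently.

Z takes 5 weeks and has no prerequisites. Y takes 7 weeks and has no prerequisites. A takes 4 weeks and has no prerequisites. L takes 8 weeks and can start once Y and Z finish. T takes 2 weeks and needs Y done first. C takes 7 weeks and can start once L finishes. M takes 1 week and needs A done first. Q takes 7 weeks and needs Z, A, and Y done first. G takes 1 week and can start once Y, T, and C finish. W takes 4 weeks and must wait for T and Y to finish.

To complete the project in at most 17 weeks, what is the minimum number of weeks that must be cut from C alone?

6

Current finish: 23 weeks; target: 17.
C is on every critical path, so each week cut from C cuts the finish by one (this holds down to a finish of 17).
Need 23 − 17 = 6 weeks off C → C becomes 1 week, finish becomes 17.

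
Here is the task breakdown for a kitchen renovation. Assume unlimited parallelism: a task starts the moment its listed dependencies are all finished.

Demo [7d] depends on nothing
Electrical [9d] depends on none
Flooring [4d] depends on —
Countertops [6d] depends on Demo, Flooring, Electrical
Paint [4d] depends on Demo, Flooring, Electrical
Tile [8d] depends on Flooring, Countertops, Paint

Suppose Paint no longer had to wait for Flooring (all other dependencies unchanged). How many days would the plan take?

23

Before: longest chain Electrical→Countertops→Tile = 9+6+8 = 23, finish 23.
Dropping Flooring→Paint doesn't change Paint's earliest start (9); another predecessor still binds.
After: Electrical→Countertops→Tile = 9+6+8 = 23 → 23 days.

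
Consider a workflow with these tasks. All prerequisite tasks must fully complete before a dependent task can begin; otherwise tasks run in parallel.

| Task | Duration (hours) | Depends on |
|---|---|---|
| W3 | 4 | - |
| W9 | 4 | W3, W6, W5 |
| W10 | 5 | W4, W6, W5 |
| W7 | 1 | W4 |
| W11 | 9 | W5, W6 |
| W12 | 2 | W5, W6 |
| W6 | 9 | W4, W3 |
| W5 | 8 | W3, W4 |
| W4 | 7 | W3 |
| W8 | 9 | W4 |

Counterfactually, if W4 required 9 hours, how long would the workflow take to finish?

The binding path is W3→W4→W6→W11 = 4+7+9+9 = 29; finish at 29 hours.
Since W4 is critical, the +2 change carries straight to that chain (now 31 hours).
The critical path is still W3→W4→W6→W11; finish is now 31 hours.

31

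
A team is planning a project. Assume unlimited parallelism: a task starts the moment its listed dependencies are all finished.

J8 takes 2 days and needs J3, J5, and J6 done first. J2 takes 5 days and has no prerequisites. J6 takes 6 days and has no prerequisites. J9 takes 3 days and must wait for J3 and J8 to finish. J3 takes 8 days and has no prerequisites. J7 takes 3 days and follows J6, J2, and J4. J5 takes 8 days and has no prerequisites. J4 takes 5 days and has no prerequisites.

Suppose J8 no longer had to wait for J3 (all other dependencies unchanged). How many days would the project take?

With the dependency in place, J3→J8→J9 = 8+2+3 = 13 sets the finish at 13 days.
Dropping J3→J8 doesn't change J8's earliest start (8); another predecessor still binds.
New critical path: J5→J8→J9 = 8+2+3 = 13 ⇒ 13 days.

13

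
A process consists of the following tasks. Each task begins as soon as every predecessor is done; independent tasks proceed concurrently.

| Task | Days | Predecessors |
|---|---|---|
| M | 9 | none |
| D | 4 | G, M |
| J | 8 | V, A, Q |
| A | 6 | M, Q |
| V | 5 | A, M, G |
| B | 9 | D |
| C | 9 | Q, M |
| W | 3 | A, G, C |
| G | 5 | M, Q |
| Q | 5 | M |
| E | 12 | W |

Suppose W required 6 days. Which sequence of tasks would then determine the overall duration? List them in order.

M, Q, C, W, E

Actual critical path: M→Q→C→W→E = 9+5+9+3+12 = 38 ⇒ 38 days.
Since W is critical, the +3 change carries straight to that chain (now 41 days).
The critical path is still M→Q→C→W→E; finish is now 41 days.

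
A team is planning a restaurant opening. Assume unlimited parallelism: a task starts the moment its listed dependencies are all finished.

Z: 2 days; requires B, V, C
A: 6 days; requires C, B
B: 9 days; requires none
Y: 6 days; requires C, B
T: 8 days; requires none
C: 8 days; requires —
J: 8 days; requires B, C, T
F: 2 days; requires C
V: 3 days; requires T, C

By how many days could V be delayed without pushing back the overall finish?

B→J = 9+8 = 17 sets the makespan at 17 days.
Longest path through V: 13 days (earliest finish 11, latest finish 15).
Float = 17 − 13 = 4.

4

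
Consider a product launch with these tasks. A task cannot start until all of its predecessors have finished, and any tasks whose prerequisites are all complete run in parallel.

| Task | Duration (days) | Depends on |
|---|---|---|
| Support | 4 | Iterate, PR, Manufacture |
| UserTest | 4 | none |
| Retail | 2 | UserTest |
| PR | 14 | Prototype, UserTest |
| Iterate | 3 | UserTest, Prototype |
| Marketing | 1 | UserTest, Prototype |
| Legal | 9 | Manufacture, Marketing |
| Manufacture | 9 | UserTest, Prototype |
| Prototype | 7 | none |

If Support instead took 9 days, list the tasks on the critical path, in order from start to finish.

Critical path before the change: Prototype→PR→Support = 7+14+4 = 25 giving 25 days.
Since Support is critical, the +5 change carries straight to that chain (now 30 days).
That remains the longest chain; total 30 days.

Prototype, PR, Support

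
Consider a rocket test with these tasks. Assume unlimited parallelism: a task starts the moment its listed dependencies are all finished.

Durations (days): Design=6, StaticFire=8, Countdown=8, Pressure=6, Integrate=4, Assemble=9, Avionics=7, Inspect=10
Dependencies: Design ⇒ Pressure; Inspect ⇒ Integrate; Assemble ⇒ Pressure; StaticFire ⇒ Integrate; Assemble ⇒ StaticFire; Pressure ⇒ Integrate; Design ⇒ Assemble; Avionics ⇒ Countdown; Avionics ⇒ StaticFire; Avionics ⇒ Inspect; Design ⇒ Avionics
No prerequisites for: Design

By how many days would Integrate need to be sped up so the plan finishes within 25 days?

2

Current finish: 27 days; target: 25.
Integrate is on every critical path, so each day cut from Integrate cuts the finish by one (this holds down to a finish of 24).
Need 27 − 25 = 2 days off Integrate → Integrate becomes 2 days, finish becomes 25.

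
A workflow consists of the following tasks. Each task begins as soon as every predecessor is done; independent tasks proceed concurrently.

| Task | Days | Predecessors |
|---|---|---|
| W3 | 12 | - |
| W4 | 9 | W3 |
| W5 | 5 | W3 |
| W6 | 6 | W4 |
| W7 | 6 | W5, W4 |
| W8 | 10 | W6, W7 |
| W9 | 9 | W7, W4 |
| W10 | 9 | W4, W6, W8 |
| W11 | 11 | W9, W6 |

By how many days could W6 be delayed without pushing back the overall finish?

1

W3→W4→W7→W9→W11 = 12+9+6+9+11 = 47 sets the makespan at 47 days.
W6 finishes as early as 27 and must finish by 28.
Slack of W6 = 22 − 21 = 1 day.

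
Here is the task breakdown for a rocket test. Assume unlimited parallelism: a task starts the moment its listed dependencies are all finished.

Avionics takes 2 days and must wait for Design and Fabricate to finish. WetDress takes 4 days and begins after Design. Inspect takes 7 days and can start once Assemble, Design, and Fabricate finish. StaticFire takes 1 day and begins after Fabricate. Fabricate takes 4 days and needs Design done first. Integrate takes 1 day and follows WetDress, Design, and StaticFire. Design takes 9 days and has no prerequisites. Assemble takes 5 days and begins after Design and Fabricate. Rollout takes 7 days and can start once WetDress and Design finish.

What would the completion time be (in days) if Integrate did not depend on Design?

25

Original critical path: Design→Fabricate→Assemble→Inspect = 9+4+5+7 = 25 ⇒ 25 days.
Dropping Design→Integrate doesn't change Integrate's earliest start (14); another predecessor still binds.
After: Design→Fabricate→Assemble→Inspect = 9+4+5+7 = 25 → 25 days.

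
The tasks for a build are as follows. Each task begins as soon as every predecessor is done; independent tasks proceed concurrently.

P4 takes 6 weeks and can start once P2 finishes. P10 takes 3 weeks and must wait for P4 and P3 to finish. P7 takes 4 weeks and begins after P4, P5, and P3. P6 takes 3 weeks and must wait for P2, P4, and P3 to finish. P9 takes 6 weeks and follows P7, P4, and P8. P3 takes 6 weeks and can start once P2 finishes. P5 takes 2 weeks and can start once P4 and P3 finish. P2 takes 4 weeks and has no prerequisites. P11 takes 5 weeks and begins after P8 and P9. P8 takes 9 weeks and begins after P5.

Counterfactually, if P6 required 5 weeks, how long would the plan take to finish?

Actual critical path: P2→P3→P5→P8→P9→P11 = 4+6+2+9+6+5 = 32 ⇒ 32 weeks.
P6 has 19 weeks of float (longest path through it is 13).
That remains the longest chain; total 32 weeks.

32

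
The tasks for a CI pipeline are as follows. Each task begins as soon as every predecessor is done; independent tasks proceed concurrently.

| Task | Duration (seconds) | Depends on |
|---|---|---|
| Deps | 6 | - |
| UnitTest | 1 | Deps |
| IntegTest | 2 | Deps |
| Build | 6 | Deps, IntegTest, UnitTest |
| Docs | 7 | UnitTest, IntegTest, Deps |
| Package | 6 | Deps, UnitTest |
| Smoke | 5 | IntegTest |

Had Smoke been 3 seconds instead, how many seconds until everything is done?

Critical path before the change: Deps→IntegTest→Docs = 6+2+7 = 15 giving 15 seconds.
The longest path through Smoke is only 13 seconds, so Smoke has float 2.
That remains the longest chain; total 15 seconds.

15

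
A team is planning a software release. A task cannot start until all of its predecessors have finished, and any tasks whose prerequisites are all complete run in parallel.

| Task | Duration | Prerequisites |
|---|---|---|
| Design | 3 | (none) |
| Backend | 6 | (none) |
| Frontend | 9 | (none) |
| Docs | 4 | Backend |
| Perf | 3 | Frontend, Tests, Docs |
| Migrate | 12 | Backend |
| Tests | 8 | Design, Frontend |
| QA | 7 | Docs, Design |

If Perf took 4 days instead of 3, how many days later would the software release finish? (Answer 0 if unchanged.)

Baseline: Frontend→Tests→Perf = 9+8+3 = 20 → 20 days.
Perf lies on that path, so at 4 days the path becomes 21 days.
No other chain overtakes it, so the finish is 21 days.
Change in finish: 21 − 20 = +1 days.

1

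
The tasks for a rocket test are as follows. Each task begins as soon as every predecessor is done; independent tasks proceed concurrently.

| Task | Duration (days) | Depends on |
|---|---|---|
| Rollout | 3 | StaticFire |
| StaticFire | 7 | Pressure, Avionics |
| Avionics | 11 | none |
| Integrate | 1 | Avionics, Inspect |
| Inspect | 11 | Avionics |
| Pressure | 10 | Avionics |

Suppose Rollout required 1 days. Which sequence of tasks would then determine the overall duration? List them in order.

Avionics, Pressure, StaticFire, Rollout

Actual critical path: Avionics→Pressure→StaticFire→Rollout = 11+10+7+3 = 31 ⇒ 31 days.
Rollout is on the critical path; changing it to 1 makes that path 29 days.
That remains the longest chain; total 29 days.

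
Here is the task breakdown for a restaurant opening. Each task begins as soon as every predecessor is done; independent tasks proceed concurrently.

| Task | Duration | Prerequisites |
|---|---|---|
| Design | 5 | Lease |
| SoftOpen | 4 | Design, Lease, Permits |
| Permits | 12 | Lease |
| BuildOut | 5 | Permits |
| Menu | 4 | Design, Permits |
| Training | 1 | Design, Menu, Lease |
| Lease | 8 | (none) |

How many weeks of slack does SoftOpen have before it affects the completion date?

Critical path: Lease→Permits→BuildOut = 8+12+5 = 25, so the finish is 25 weeks.
The longest chain containing SoftOpen totals 24 weeks.
Slack of SoftOpen = 21 − 20 = 1 week.

1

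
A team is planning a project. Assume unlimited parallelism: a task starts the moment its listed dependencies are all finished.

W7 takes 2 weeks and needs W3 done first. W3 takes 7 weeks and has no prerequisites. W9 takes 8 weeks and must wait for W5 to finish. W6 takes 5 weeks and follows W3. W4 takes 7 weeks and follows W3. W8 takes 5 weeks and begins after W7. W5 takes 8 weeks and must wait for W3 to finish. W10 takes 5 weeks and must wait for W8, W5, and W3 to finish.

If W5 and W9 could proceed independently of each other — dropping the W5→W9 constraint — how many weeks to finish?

20

Original critical path: W3→W5→W9 = 7+8+8 = 23 ⇒ 23 weeks.
Without W5→W9, W9's earliest start moves from 15 to 0.
New critical path: W3→W5→W10 = 7+8+5 = 20 ⇒ 20 weeks.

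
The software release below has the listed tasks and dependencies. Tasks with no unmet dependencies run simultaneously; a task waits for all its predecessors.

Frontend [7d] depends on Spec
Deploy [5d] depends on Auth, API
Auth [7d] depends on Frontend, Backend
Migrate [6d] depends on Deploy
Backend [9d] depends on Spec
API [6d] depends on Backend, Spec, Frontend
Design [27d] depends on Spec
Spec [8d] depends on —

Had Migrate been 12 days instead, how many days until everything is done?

Actual critical path: Spec→Backend→Auth→Deploy→Migrate = 8+9+7+5+6 = 35 ⇒ 35 days.
Migrate is on the critical path; changing it to 12 makes that path 41 days.
The critical path is still Spec→Backend→Auth→Deploy→Migrate; finish is now 41 days.

41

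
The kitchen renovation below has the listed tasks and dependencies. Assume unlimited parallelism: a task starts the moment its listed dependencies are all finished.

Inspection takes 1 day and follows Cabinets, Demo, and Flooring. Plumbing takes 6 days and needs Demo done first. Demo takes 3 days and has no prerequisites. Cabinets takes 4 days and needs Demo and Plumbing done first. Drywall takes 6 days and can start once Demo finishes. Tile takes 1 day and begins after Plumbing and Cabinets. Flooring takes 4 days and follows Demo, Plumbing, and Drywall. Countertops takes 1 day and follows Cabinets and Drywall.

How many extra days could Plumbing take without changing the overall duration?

0

Demo→Plumbing→Flooring→Inspection = 3+6+4+1 = 14 sets the makespan at 14 days.
The longest chain containing Plumbing totals 14 days.
Float = 14 − 14 = 0.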